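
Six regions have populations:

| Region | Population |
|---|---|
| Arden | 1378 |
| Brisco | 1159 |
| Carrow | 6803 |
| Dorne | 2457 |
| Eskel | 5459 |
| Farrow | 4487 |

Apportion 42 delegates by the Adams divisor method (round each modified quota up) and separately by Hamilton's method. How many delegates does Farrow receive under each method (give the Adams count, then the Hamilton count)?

8 and 9

Adams: Arden 3, Brisco 3, Carrow 13, Dorne 5, Eskel 10, Farrow 8.
Hamilton: Arden 3, Brisco 2, Carrow 13, Dorne 5, Eskel 10, Farrow 9.
Farrow gets 8 under Adams and 9 under Hamilton.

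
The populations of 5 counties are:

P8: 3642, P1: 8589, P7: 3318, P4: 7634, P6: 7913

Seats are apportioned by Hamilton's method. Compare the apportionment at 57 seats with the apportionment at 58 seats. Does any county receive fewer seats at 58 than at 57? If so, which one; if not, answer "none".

At 57 seats: P8 7, P1 16, P7 6, P4 14, P6 14.
At 58 seats: P8 7, P1 16, P7 6, P4 14, P6 15.
No county's allocation decreased.

none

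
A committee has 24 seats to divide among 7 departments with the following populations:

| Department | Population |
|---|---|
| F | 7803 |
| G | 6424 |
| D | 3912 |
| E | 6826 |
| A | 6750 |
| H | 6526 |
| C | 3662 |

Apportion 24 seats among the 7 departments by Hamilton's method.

F 4, G 4, D 2, E 4, A 4, H 4, C 2

Total 41903; standard divisor 41903/24 ≈ 1745.958.
Standard quotas: F 4.4692, G 3.6794, D 2.2406, E 3.9096, A 3.8661, H 3.7378, C 2.0974.
Lower quotas: F 4, G 3, D 2, E 3, A 3, H 3, C 2 (sum 20, leaving 4 seats).
Remainders in descending order: E 0.9096, A 0.8661, H 0.7378, G 0.6794, F 0.4692, D 0.2406, C 0.0974.
The surplus seats go to E, A, H, G.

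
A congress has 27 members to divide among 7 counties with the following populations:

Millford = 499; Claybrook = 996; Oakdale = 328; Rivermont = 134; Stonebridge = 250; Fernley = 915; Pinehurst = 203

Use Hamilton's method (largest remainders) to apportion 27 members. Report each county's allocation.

Millford=4; Claybrook=8; Oakdale=3; Rivermont=1; Stonebridge=2; Fernley=7; Pinehurst=2

The standard divisor is 3325/27 ≈ 123.148.
Standard quotas: Millford 4.052, Claybrook 8.088, Oakdale 2.663, Rivermont 1.088, Stonebridge 2.030, Fernley 7.430, Pinehurst 1.648.
Lower quotas: Millford 4, Claybrook 8, Oakdale 2, Rivermont 1, Stonebridge 2, Fernley 7, Pinehurst 1 (sum 25, leaving 2 seats).
Remainders in descending order: Oakdale 0.663, Pinehurst 0.648, Fernley 0.430, Rivermont 0.088, Claybrook 0.088, Millford 0.052, Stonebridge 0.030.
Largest remainders: Oakdale, Pinehurst receive the extra seats.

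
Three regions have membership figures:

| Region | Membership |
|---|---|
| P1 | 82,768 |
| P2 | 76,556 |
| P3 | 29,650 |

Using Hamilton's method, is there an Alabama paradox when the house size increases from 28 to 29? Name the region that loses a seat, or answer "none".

P3

At 28 seats: P1 12, P2 11, P3 5.
At 29 seats: P1 13, P2 12, P3 4.
P3 drops from 5 to 4.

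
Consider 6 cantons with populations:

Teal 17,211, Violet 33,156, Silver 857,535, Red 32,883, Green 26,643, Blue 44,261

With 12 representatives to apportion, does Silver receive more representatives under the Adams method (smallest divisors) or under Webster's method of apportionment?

Webster

Adams: Teal 1, Violet 1, Silver 7, Red 1, Green 1, Blue 1.
Webster: Teal 0, Violet 0, Silver 11, Red 0, Green 0, Blue 1.
Silver gets 7 under Adams and 11 under Webster.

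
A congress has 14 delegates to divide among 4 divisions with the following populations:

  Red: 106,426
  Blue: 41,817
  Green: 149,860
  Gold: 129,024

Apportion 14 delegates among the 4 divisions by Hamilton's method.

Standard divisor: 427127 ÷ 14 ≈ 30509.071.
Standard quotas: Red 3.4883, Blue 1.3706, Green 4.9120, Gold 4.2290.
Lower quotas: Red 3, Blue 1, Green 4, Gold 4 (sum 12, leaving 2 seats).
Remainders in descending order: Green 0.9120, Red 0.4883, Blue 0.3706, Gold 0.2290.
Largest remainders: Green, Red receive the extra seats.

Red: 4; Blue: 1; Green: 5; Gold: 4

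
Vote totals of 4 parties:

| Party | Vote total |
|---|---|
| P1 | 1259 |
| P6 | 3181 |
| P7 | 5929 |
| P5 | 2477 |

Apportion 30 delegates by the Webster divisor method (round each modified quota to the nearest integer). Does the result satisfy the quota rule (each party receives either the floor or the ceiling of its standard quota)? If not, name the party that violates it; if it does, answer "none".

Standard quotas: P1 2.940, P6 7.429, P7 13.846, P5 5.785.
Webster allocation: P1 3, P6 7, P7 14, P5 6.
Every allocation lies between the lower and upper quota.

none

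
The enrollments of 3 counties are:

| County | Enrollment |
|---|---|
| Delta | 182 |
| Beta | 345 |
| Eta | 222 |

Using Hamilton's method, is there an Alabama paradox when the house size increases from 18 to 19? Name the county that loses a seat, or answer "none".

Delta

At 18 seats: Delta 5, Beta 8, Eta 5.
At 19 seats: Delta 4, Beta 9, Eta 6.
Delta drops from 5 to 4.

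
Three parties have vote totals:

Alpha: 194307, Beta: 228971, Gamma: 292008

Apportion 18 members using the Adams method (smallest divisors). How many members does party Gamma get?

7

Standard divisor 715286/18 ≈ 39738.111; standard quotas: Alpha 4.890, Beta 5.762, Gamma 7.348.
Rounding up gives 5, 6, 8 = 19 seats, so the divisor must be adjusted.
With modified divisor 43800: modified quotas Alpha 4.436, Beta 5.228, Gamma 6.667.
Rounding up: Alpha 5, Beta 6, Gamma 7 (total 18).
Gamma receives 7.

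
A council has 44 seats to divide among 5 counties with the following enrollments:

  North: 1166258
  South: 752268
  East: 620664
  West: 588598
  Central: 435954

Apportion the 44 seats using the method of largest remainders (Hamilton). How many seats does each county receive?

North 15, South 9, East 8, West 7, Central 5

Standard divisor: 3563742 ÷ 44 ≈ 80994.136.
Standard quotas: North 14.3993, South 9.2879, East 7.6631, West 7.2672, Central 5.3825.
Lower quotas: North 14, South 9, East 7, West 7, Central 5 (sum 42, leaving 2 seats).
Remainders in descending order: East 0.6631, North 0.3993, Central 0.3825, South 0.2879, West 0.2672.
The surplus seats go to East, North.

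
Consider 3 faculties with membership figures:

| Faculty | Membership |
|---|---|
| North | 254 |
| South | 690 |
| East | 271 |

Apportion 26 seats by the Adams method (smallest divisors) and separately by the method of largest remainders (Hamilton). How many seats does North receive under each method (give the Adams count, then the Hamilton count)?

6 and 5

Adams: North 6, South 14, East 6.
Hamilton: North 5, South 15, East 6.
North gets 6 under Adams and 5 under Hamilton.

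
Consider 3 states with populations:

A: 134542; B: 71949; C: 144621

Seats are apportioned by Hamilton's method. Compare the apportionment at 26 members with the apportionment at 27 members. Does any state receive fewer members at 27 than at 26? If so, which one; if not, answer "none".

none

At 26 seats: A 10, B 5, C 11.
At 27 seats: A 10, B 6, C 11.
No state's allocation decreased.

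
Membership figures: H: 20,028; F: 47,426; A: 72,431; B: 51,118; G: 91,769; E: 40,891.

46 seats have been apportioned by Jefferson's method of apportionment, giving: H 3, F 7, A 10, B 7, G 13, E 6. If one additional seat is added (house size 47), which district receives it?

A

Priority for the next seat is population ÷ (current seats + 1).
Priorities: H 5007.000, F 5928.250, A 6584.636, B 6389.750, G 6554.929, E 5841.571.
Highest priority: A.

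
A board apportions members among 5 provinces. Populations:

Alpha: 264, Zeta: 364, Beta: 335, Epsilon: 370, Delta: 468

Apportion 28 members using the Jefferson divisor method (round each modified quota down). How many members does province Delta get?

7

Standard divisor 1801/28 ≈ 64.321; standard quotas: Alpha 4.104, Zeta 5.659, Beta 5.208, Epsilon 5.752, Delta 7.276.
Rounding down gives 4, 5, 5, 5, 7 = 26 seats, so the divisor must be adjusted.
With modified divisor 60: modified quotas Alpha 4.400, Zeta 6.067, Beta 5.583, Epsilon 6.167, Delta 7.800.
Rounding down: Alpha 4, Zeta 6, Beta 5, Epsilon 6, Delta 7 (total 28).
Delta receives 7.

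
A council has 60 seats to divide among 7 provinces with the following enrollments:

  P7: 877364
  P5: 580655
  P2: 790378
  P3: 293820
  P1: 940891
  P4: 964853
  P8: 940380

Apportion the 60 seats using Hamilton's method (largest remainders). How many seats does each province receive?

P7 10, P5 6, P2 9, P3 3, P1 11, P4 11, P8 10

The standard divisor is 5388341/60 ≈ 89805.683.
Standard quotas: P7 9.7696, P5 6.4657, P2 8.8010, P3 3.2717, P1 10.4770, P4 10.7438, P8 10.4713.
Lower quotas: P7 9, P5 6, P2 8, P3 3, P1 10, P4 10, P8 10 (sum 56, leaving 4 seats).
Remainders in descending order: P2 0.8010, P7 0.7696, P4 0.7438, P1 0.4770, P8 0.4713, P5 0.4657, P3 0.2717.
The surplus seats go to P2, P7, P4, P1.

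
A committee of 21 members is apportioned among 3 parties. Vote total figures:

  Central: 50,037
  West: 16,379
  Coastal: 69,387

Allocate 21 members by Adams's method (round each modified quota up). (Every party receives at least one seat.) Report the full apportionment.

Central=8, West=3, Coastal=10

Standard divisor 135803/21 ≈ 6466.81; standard quotas: Central 7.738, West 2.533, Coastal 10.730.
Rounding up gives 8, 3, 11 = 22 seats, so the divisor must be adjusted.
With modified divisor 7000: modified quotas Central 7.148, West 2.340, Coastal 9.912.
Rounding up: Central 8, West 3, Coastal 10 (total 21).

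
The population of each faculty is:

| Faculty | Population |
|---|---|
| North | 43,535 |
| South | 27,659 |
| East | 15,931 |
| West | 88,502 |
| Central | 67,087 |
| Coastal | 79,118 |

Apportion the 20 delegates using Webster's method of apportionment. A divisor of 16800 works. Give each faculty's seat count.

North 3; South 2; East 1; West 5; Central 4; Coastal 5

With modified divisor 16800: modified quotas North 2.591, South 1.646, East 0.948, West 5.268, Central 3.993, Coastal 4.709.
Rounding to the nearest integer: North 3, South 2, East 1, West 5, Central 4, Coastal 5 (total 20).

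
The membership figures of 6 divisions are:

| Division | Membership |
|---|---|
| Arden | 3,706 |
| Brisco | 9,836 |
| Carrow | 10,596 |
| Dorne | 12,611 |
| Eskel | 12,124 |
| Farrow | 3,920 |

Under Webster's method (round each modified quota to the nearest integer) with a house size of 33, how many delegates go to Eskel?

8

Standard divisor 52793/33 ≈ 1599.788; standard quotas: Arden 2.317, Brisco 6.148, Carrow 6.623, Dorne 7.883, Eskel 7.579, Farrow 2.450.
Rounding to the nearest integer gives Arden 2, Brisco 6, Carrow 7, Dorne 8, Eskel 8, Farrow 2 — total 33, matching the house size, so no adjustment is needed.
Eskel receives 8.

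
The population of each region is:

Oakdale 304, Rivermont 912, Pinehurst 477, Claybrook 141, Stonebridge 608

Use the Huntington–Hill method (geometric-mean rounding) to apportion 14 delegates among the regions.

Oakdale: 2, Rivermont: 5, Pinehurst: 3, Claybrook: 1, Stonebridge: 3

With divisor 185: modified quotas Oakdale 1.643, Rivermont 4.930, Pinehurst 2.578, Claybrook 0.762, Stonebridge 3.286.
Geometric-mean thresholds: Oakdale √(1·2)=1.414, Rivermont √(4·5)=4.472, Pinehurst √(2·3)=2.449, Claybrook (min 1), Stonebridge √(3·4)=3.464.
Each quota rounded against its threshold gives Oakdale 2, Rivermont 5, Pinehurst 3, Claybrook 1, Stonebridge 3 (total 14).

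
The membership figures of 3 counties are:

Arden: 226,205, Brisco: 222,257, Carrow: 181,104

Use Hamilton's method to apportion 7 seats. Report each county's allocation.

Arden 3, Brisco 2, Carrow 2

Standard divisor: 629566 ÷ 7 = 89938.
Standard quotas: Arden 2.5151, Brisco 2.4712, Carrow 2.0137.
Lower quotas: Arden 2, Brisco 2, Carrow 2 (sum 6, leaving 1 seat).
Remainders in descending order: Arden 0.5151, Brisco 0.4712, Carrow 0.0137.
The surplus seat goes to Arden.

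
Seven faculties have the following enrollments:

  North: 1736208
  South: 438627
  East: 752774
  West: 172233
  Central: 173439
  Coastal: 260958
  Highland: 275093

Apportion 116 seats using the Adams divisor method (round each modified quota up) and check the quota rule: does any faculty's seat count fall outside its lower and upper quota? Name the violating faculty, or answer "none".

Standard quotas: North 52.870, South 13.357, East 22.923, West 5.245, Central 5.281, Coastal 7.947, Highland 8.377.
Adams allocation: North 51, South 13, East 23, West 6, Central 6, Coastal 8, Highland 9.
North has quota 52.870 (lower 52, upper 53) but receives 51 — outside the quota interval.

North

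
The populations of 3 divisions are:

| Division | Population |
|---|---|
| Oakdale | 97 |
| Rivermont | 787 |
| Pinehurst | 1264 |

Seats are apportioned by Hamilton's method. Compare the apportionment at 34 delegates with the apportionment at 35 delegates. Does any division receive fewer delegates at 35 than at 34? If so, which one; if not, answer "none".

Oakdale

At 34 seats: Oakdale 2, Rivermont 12, Pinehurst 20.
At 35 seats: Oakdale 1, Rivermont 13, Pinehurst 21.
Oakdale drops from 2 to 1.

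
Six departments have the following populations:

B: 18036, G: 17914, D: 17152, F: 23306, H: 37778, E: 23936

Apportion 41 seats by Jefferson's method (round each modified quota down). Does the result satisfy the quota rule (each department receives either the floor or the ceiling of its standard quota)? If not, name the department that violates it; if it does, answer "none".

Standard quotas: B 5.354, G 5.318, D 5.091, F 6.918, H 11.214, E 7.105.
Jefferson allocation: B 5, G 5, D 5, F 7, H 12, E 7.
Every allocation lies between the lower and upper quota.

none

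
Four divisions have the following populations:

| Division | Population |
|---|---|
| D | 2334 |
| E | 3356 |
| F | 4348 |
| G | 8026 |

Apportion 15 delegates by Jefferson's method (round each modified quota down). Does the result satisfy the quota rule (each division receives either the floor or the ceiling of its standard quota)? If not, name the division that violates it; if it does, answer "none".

Standard quotas: D 1.938, E 2.787, F 3.610, G 6.665.
Jefferson allocation: D 2, E 3, F 3, G 7.
Every allocation lies between the lower and upper quota.

none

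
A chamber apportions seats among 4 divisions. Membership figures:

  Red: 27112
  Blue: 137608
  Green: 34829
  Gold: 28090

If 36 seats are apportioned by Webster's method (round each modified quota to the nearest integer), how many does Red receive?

4

Standard divisor 227639/36 ≈ 6323.306; standard quotas: Red 4.288, Blue 21.762, Green 5.508, Gold 4.442.
Rounding to the nearest integer gives Red 4, Blue 22, Green 6, Gold 4 — total 36, matching the house size, so no adjustment is needed.
Red receives 4.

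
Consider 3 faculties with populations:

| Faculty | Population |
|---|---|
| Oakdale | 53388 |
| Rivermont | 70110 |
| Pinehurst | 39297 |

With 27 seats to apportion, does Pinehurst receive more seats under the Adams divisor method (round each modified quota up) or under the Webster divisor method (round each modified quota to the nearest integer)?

Adams

Adams: Oakdale 9, Rivermont 11, Pinehurst 7.
Webster: Oakdale 9, Rivermont 12, Pinehurst 6.
Pinehurst gets 7 under Adams and 6 under Webster.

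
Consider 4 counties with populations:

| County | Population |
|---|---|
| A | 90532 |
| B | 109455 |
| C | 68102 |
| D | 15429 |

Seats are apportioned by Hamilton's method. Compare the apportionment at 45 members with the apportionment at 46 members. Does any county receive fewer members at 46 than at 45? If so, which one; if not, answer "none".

At 45 seats: A 14, B 17, C 11, D 3.
At 46 seats: A 15, B 18, C 11, D 2.
D drops from 3 to 2.

D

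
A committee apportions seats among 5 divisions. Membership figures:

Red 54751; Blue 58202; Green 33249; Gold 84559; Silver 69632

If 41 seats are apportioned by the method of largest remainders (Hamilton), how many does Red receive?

The standard divisor is 300393/41 ≈ 7326.659.
Standard quotas: Red 7.4728, Blue 7.9439, Green 4.5381, Gold 11.5413, Silver 9.5039.
Lower quotas: Red 7, Blue 7, Green 4, Gold 11, Silver 9 (sum 38, leaving 3 seats).
Remainders in descending order: Blue 0.9439, Gold 0.5413, Green 0.5381, Silver 0.5039, Red 0.4728.
The surplus seats go to Blue, Gold, Green.
Red receives 7.

7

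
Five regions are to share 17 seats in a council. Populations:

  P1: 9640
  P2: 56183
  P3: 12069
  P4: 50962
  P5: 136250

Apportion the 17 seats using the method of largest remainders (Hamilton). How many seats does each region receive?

Total 265104; standard divisor 265104/17 ≈ 15594.353.
Standard quotas: P1 0.6182, P2 3.6028, P3 0.7739, P4 3.2680, P5 8.7371.
Lower quotas: P1 0, P2 3, P3 0, P4 3, P5 8 (sum 14, leaving 3 seats).
Remainders in descending order: P3 0.7739, P5 0.7371, P1 0.6182, P2 0.6028, P4 0.2680.
The surplus seats go to P3, P5, P1.

P1=1, P2=3, P3=1, P4=3, P5=9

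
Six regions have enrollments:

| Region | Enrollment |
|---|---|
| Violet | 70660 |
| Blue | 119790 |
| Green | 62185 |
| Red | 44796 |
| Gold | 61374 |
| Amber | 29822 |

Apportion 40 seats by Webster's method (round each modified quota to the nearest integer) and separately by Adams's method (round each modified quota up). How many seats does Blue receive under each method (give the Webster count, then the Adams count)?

Webster: Violet 7, Blue 13, Green 6, Red 5, Gold 6, Amber 3.
Adams: Violet 7, Blue 12, Green 7, Red 5, Gold 6, Amber 3.
Blue gets 13 under Webster and 12 under Adams.

13 and 12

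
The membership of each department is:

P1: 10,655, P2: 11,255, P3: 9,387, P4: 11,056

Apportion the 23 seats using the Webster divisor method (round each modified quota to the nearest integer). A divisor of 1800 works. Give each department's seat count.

With modified divisor 1800: modified quotas P1 5.919, P2 6.253, P3 5.215, P4 6.142.
Rounding to the nearest integer: P1 6, P2 6, P3 5, P4 6 (total 23).

P1=6, P2=6, P3=5, P4=6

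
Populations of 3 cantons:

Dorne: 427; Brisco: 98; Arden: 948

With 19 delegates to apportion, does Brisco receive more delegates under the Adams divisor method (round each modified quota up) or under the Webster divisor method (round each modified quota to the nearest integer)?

Adams

Adams: Dorne 5, Brisco 2, Arden 12.
Webster: Dorne 6, Brisco 1, Arden 12.
Brisco gets 2 under Adams and 1 under Webster.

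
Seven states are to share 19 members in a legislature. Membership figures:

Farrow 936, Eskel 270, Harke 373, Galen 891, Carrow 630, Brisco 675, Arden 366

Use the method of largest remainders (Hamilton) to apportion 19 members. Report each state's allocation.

Standard divisor: 4141 ÷ 19 ≈ 217.947.
Standard quotas: Farrow 4.295, Eskel 1.239, Harke 1.711, Galen 4.088, Carrow 2.891, Brisco 3.097, Arden 1.679.
Lower quotas: Farrow 4, Eskel 1, Harke 1, Galen 4, Carrow 2, Brisco 3, Arden 1 (sum 16, leaving 3 seats).
Remainders in descending order: Carrow 0.891, Harke 0.711, Arden 0.679, Farrow 0.295, Eskel 0.239, Brisco 0.097, Galen 0.088.
Largest remainders: Carrow, Harke, Arden receive the extra seats.

Farrow 4, Eskel 1, Harke 2, Galen 4, Carrow 3, Brisco 3, Arden 2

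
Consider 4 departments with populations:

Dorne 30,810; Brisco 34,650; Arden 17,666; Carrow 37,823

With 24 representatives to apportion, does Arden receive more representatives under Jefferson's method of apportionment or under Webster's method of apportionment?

Jefferson: Dorne 6, Brisco 7, Arden 3, Carrow 8.
Webster: Dorne 6, Brisco 7, Arden 4, Carrow 7.
Arden gets 3 under Jefferson and 4 under Webster.

Webster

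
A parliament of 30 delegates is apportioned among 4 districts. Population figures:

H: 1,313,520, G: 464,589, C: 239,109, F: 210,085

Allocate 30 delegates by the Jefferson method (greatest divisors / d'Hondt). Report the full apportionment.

Standard divisor 2227303/30 ≈ 74243.433; standard quotas: H 17.692, G 6.258, C 3.221, F 2.830.
Rounding down gives 17, 6, 3, 2 = 28 seats, so the divisor must be adjusted.
With modified divisor 69401.3: modified quotas H 18.926, G 6.694, C 3.445, F 3.027.
Rounding down: H 18, G 6, C 3, F 3 (total 30).

H 18, G 6, C 3, F 3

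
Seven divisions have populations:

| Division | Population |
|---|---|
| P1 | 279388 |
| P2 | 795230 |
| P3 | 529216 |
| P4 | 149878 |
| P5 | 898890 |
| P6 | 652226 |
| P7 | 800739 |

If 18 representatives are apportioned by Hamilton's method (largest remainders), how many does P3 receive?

2

Standard divisor: 4105567 ÷ 18 ≈ 228087.056.
Standard quotas: P1 1.2249, P2 3.4865, P3 2.3202, P4 0.6571, P5 3.9410, P6 2.8595, P7 3.5107.
Lower quotas: P1 1, P2 3, P3 2, P4 0, P5 3, P6 2, P7 3 (sum 14, leaving 4 seats).
Remainders in descending order: P5 0.9410, P6 0.8595, P4 0.6571, P7 0.5107, P2 0.4865, P3 0.3202, P1 0.2249.
The surplus seats go to P5, P6, P4, P7.
P3 receives 2.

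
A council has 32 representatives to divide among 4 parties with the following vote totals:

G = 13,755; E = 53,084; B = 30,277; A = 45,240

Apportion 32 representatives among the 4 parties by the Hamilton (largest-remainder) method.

Total 142356; standard divisor 142356/32 ≈ 4448.625.
Standard quotas: G 3.0920, E 11.9327, B 6.8059, A 10.1694.
Lower quotas: G 3, E 11, B 6, A 10 (sum 30, leaving 2 seats).
Remainders in descending order: E 0.9327, B 0.8059, A 0.1694, G 0.0920.
Largest remainders: E, B receive the extra seats.

G 3; E 12; B 7; A 10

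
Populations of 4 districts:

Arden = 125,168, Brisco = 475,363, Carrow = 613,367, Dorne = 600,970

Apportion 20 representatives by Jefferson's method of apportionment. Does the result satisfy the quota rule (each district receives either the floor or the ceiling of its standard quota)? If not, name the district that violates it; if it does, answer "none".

Standard quotas: Arden 1.379, Brisco 5.239, Carrow 6.759, Dorne 6.623.
Jefferson allocation: Arden 1, Brisco 5, Carrow 7, Dorne 7.
Every allocation lies between the lower and upper quota.

none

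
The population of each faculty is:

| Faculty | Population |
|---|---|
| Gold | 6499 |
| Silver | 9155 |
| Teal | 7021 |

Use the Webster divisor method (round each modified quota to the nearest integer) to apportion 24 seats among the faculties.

Gold 7, Silver 10, Teal 7

Standard divisor 22675/24 ≈ 944.792; standard quotas: Gold 6.879, Silver 9.690, Teal 7.431.
Rounding to the nearest integer gives Gold 7, Silver 10, Teal 7 — total 24, matching the house size, so no adjustment is needed.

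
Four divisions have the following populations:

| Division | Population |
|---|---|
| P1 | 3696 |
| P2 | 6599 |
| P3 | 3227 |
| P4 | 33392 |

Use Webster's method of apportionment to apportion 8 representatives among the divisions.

Standard divisor 46914/8 ≈ 5864.25; standard quotas: P1 0.630, P2 1.125, P3 0.550, P4 5.694.
Rounding to the nearest integer gives 1, 1, 1, 6 = 9 seats, so the divisor must be adjusted.
With modified divisor 6186.09: modified quotas P1 0.597, P2 1.067, P3 0.522, P4 5.398.
Rounding to the nearest integer: P1 1, P2 1, P3 1, P4 5 (total 8).

P1 1, P2 1, P3 1, P4 5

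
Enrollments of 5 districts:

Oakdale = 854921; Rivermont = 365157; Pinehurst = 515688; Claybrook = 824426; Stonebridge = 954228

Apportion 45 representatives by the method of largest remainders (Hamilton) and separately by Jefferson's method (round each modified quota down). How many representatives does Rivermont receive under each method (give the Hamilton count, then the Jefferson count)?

Hamilton: Oakdale 11, Rivermont 5, Pinehurst 7, Claybrook 10, Stonebridge 12.
Jefferson: Oakdale 11, Rivermont 4, Pinehurst 7, Claybrook 11, Stonebridge 12.
Rivermont gets 5 under Hamilton and 4 under Jefferson.

5 and 4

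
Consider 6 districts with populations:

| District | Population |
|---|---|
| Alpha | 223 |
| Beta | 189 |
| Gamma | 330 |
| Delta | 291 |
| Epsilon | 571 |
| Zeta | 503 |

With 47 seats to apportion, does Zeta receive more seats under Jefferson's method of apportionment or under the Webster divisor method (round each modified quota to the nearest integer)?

Jefferson

Jefferson: Alpha 5, Beta 4, Gamma 7, Delta 6, Epsilon 13, Zeta 12.
Webster: Alpha 5, Beta 4, Gamma 7, Delta 7, Epsilon 13, Zeta 11.
Zeta gets 12 under Jefferson and 11 under Webster.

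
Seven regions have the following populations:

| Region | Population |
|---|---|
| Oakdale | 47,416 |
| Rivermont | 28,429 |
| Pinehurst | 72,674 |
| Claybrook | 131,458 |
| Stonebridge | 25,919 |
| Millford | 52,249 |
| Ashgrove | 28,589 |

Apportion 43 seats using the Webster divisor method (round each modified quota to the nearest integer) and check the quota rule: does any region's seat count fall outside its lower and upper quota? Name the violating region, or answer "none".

none

Standard quotas: Oakdale 5.272, Rivermont 3.161, Pinehurst 8.080, Claybrook 14.616, Stonebridge 2.882, Millford 5.809, Ashgrove 3.179.
Webster allocation: Oakdale 5, Rivermont 3, Pinehurst 8, Claybrook 15, Stonebridge 3, Millford 6, Ashgrove 3.
Every allocation lies between the lower and upper quota.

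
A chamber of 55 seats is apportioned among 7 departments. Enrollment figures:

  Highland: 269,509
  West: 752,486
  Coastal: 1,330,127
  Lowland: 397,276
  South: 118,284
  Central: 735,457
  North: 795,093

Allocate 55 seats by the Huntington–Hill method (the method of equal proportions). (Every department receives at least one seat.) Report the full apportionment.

Highland 3; West 9; Coastal 17; Lowland 5; South 2; Central 9; North 10

With divisor 79985: modified quotas Highland 3.369, West 9.408, Coastal 16.630, Lowland 4.967, South 1.479, Central 9.195, North 9.941.
Geometric-mean thresholds: Highland √(3·4)=3.464, West √(9·10)=9.487, Coastal √(16·17)=16.492, Lowland √(4·5)=4.472, South √(1·2)=1.414, Central √(9·10)=9.487, North √(9·10)=9.487.
Each quota rounded against its threshold gives Highland 3, West 9, Coastal 17, Lowland 5, South 2, Central 9, North 10 (total 55).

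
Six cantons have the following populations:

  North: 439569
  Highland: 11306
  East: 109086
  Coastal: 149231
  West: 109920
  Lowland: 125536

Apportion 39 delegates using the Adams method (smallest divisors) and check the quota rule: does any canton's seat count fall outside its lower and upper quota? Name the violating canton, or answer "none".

North

Standard quotas: North 18.148, Highland 0.467, East 4.504, Coastal 6.161, West 4.538, Lowland 5.183.
Adams allocation: North 17, Highland 1, East 5, Coastal 6, West 5, Lowland 5.
North has quota 18.148 (lower 18, upper 19) but receives 17 — outside the quota interval.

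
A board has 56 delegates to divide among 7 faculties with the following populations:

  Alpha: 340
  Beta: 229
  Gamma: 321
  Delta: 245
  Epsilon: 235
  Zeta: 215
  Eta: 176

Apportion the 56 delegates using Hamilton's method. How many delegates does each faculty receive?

Alpha=11; Beta=7; Gamma=10; Delta=8; Epsilon=7; Zeta=7; Eta=6

The standard divisor is 1761/56 ≈ 31.446.
Standard quotas: Alpha 10.812, Beta 7.282, Gamma 10.208, Delta 7.791, Epsilon 7.473, Zeta 6.837, Eta 5.597.
Lower quotas: Alpha 10, Beta 7, Gamma 10, Delta 7, Epsilon 7, Zeta 6, Eta 5 (sum 52, leaving 4 seats).
Remainders in descending order: Zeta 0.837, Alpha 0.812, Delta 0.791, Eta 0.597, Epsilon 0.473, Beta 0.282, Gamma 0.208.
Largest remainders: Zeta, Alpha, Delta, Eta receive the extra seats.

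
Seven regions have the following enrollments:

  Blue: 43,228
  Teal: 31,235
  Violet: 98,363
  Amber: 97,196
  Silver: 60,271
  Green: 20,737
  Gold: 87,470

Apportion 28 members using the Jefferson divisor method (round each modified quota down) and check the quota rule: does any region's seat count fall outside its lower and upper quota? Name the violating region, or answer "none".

Standard quotas: Blue 2.760, Teal 1.994, Violet 6.281, Amber 6.206, Silver 3.849, Green 1.324, Gold 5.585.
Jefferson allocation: Blue 3, Teal 2, Violet 6, Amber 6, Silver 4, Green 1, Gold 6.
Every allocation lies between the lower and upper quota.

none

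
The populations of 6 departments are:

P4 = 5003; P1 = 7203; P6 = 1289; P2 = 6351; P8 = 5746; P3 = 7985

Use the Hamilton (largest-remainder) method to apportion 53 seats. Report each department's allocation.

P4 8, P1 11, P6 2, P2 10, P8 9, P3 13

The standard divisor is 33577/53 ≈ 633.528.
Standard quotas: P4 7.8970, P1 11.3697, P6 2.0346, P2 10.0248, P8 9.0698, P3 12.6040.
Lower quotas: P4 7, P1 11, P6 2, P2 10, P8 9, P3 12 (sum 51, leaving 2 seats).
Remainders in descending order: P4 0.8970, P3 0.6040, P1 0.3697, P8 0.0698, P6 0.0346, P2 0.0248.
The surplus seats go to P4, P3.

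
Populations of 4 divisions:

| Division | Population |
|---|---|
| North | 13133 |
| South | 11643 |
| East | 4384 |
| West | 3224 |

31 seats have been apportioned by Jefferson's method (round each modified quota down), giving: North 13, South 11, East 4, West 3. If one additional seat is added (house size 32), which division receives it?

South

Priority for the next seat is population ÷ (current seats + 1).
Priorities: North 938.071, South 970.250, East 876.800, West 806.000.
Highest priority: South.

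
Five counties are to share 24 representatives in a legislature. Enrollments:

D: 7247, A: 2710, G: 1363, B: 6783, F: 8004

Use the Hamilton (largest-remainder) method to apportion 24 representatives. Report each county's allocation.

Standard divisor: 26107 ÷ 24 ≈ 1087.792.
Standard quotas: D 6.6621, A 2.4913, G 1.2530, B 6.2356, F 7.3580.
Lower quotas: D 6, A 2, G 1, B 6, F 7 (sum 22, leaving 2 seats).
Remainders in descending order: D 0.6621, A 0.4913, F 0.3580, G 0.2530, B 0.2356.
Largest remainders: D, A receive the extra seats.

D: 7; A: 3; G: 1; B: 6; F: 7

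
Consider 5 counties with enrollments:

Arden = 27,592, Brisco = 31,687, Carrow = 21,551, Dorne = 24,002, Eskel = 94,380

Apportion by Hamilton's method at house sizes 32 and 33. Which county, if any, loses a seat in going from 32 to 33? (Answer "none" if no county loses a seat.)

At 32 seats: Arden 4, Brisco 5, Carrow 4, Dorne 4, Eskel 15.
At 33 seats: Arden 5, Brisco 5, Carrow 3, Dorne 4, Eskel 16.
Carrow drops from 4 to 3.

Carrow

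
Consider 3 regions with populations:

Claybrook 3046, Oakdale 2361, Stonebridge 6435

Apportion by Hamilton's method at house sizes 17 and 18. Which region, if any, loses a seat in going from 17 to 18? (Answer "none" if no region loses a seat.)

At 17 seats: Claybrook 4, Oakdale 4, Stonebridge 9.
At 18 seats: Claybrook 5, Oakdale 3, Stonebridge 10.
Oakdale drops from 4 to 3.

Oakdale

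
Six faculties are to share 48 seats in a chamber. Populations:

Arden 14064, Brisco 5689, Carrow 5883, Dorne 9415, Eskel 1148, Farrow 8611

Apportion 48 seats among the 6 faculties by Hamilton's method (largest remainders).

Arden 15, Brisco 6, Carrow 7, Dorne 10, Eskel 1, Farrow 9

Standard divisor: 44810 ÷ 48 ≈ 933.542.
Standard quotas: Arden 15.0652, Brisco 6.0940, Carrow 6.3018, Dorne 10.0852, Eskel 1.2297, Farrow 9.2240.
Lower quotas: Arden 15, Brisco 6, Carrow 6, Dorne 10, Eskel 1, Farrow 9 (sum 47, leaving 1 seat).
Remainders in descending order: Carrow 0.3018, Eskel 0.2297, Farrow 0.2240, Brisco 0.0940, Dorne 0.0852, Arden 0.0652.
Largest remainder: Carrow receives the extra seat.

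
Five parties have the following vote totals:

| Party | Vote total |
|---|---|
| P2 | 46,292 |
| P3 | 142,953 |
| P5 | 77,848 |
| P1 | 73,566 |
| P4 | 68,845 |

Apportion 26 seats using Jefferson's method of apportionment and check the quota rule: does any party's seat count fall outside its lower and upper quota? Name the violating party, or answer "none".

Standard quotas: P2 2.939, P3 9.076, P5 4.943, P1 4.671, P4 4.371.
Jefferson allocation: P2 3, P3 9, P5 5, P1 5, P4 4.
Every allocation lies between the lower and upper quota.

none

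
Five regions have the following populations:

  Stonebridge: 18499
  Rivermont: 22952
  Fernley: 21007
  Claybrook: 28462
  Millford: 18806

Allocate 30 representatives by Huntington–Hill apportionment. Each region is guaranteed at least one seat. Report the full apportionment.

With divisor 3672: modified quotas Stonebridge 5.038, Rivermont 6.251, Fernley 5.721, Claybrook 7.751, Millford 5.121.
Geometric-mean thresholds: Stonebridge √(5·6)=5.477, Rivermont √(6·7)=6.481, Fernley √(5·6)=5.477, Claybrook √(7·8)=7.483, Millford √(5·6)=5.477.
Each quota rounded against its threshold gives Stonebridge 5, Rivermont 6, Fernley 6, Claybrook 8, Millford 5 (total 30).

Stonebridge: 5; Rivermont: 6; Fernley: 6; Claybrook: 8; Millford: 5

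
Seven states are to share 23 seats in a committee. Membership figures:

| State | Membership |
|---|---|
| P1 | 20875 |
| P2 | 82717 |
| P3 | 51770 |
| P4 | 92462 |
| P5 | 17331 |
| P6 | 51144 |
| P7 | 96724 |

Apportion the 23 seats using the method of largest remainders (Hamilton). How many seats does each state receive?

P1 1, P2 5, P3 3, P4 5, P5 1, P6 3, P7 5

Total 413023; standard divisor 413023/23 ≈ 17957.522.
Standard quotas: P1 1.1625, P2 4.6063, P3 2.8829, P4 5.1489, P5 0.9651, P6 2.8481, P7 5.3863.
Lower quotas: P1 1, P2 4, P3 2, P4 5, P5 0, P6 2, P7 5 (sum 19, leaving 4 seats).
Remainders in descending order: P5 0.9651, P3 0.8829, P6 0.8481, P2 0.6063, P7 0.3863, P1 0.1625, P4 0.1489.
The surplus seats go to P5, P3, P6, P2.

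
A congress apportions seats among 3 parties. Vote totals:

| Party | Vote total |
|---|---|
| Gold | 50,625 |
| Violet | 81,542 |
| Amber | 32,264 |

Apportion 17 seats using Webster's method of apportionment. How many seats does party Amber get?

Standard divisor 164431/17 ≈ 9672.412; standard quotas: Gold 5.234, Violet 8.430, Amber 3.336.
Rounding to the nearest integer gives 5, 8, 3 = 16 seats, so the divisor must be adjusted.
With modified divisor 9400: modified quotas Gold 5.386, Violet 8.675, Amber 3.432.
Rounding to the nearest integer: Gold 5, Violet 9, Amber 3 (total 17).
Amber receives 3.

3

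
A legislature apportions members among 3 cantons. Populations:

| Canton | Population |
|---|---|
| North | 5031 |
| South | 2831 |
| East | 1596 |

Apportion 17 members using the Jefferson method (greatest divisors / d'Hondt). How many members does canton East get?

Standard divisor 9458/17 ≈ 556.353; standard quotas: North 9.043, South 5.088, East 2.869.
Rounding down gives 9, 5, 2 = 16 seats, so the divisor must be adjusted.
With modified divisor 520: modified quotas North 9.675, South 5.444, East 3.069.
Rounding down: North 9, South 5, East 3 (total 17).
East receives 3.

3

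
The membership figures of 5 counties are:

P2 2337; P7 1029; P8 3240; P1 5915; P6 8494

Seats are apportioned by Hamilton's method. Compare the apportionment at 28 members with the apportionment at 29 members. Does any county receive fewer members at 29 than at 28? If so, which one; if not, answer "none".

P7

At 28 seats: P2 3, P7 2, P8 4, P1 8, P6 11.
At 29 seats: P2 3, P7 1, P8 5, P1 8, P6 12.
P7 drops from 2 to 1.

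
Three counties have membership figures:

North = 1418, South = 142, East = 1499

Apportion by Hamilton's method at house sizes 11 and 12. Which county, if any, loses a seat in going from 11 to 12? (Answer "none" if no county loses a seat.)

At 11 seats: North 5, South 1, East 5.
At 12 seats: North 6, South 0, East 6.
South drops from 1 to 0.

South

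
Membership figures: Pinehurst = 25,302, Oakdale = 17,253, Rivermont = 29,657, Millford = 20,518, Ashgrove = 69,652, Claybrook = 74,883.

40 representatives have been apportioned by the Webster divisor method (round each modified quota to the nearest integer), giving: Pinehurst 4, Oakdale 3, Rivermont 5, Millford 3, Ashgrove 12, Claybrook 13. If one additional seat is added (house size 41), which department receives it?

Priority for the next seat is population ÷ (current seats + 0.5).
Priorities: Pinehurst 5622.667, Oakdale 4929.429, Rivermont 5392.182, Millford 5862.286, Ashgrove 5572.160, Claybrook 5546.889.
Highest priority: Millford.

Millford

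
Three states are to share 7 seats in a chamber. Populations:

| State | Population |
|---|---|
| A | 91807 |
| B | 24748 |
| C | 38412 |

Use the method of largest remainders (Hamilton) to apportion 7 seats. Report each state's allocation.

The standard divisor is 154967/7 ≈ 22138.143.
Standard quotas: A 4.1470, B 1.1179, C 1.7351.
Lower quotas: A 4, B 1, C 1 (sum 6, leaving 1 seat).
Remainders in descending order: C 0.7351, A 0.1470, B 0.1179.
The surplus seat goes to C.

A: 4; B: 1; C: 2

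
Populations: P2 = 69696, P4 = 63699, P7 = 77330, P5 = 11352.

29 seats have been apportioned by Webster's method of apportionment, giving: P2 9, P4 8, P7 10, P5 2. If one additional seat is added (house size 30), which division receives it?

Priority for the next seat is population ÷ (current seats + 0.5).
Priorities: P2 7336.421, P4 7494.000, P7 7364.762, P5 4540.800.
Highest priority: P4.

P4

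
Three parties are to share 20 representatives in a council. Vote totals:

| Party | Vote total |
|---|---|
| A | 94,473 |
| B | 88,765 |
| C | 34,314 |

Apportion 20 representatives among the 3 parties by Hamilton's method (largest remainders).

Standard divisor: 217552 ÷ 20 ≈ 10877.6.
Standard quotas: A 8.6851, B 8.1603, C 3.1546.
Lower quotas: A 8, B 8, C 3 (sum 19, leaving 1 seat).
Remainders in descending order: A 0.6851, B 0.1603, C 0.1546.
Largest remainder: A receives the extra seat.

A 9; B 8; C 3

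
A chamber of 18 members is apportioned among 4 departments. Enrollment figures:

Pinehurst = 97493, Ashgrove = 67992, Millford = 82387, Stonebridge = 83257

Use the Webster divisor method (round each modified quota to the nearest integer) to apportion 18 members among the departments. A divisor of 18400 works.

Pinehurst 5, Ashgrove 4, Millford 4, Stonebridge 5

With modified divisor 18400: modified quotas Pinehurst 5.299, Ashgrove 3.695, Millford 4.478, Stonebridge 4.525.
Rounding to the nearest integer: Pinehurst 5, Ashgrove 4, Millford 4, Stonebridge 5 (total 18).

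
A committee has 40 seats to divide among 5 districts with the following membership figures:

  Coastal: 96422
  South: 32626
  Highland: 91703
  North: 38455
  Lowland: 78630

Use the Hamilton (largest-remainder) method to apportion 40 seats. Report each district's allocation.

Coastal 11; South 4; Highland 11; North 5; Lowland 9

The standard divisor is 337836/40 ≈ 8445.9.
Standard quotas: Coastal 11.4164, South 3.8629, Highland 10.8577, North 4.5531, Lowland 9.3098.
Lower quotas: Coastal 11, South 3, Highland 10, North 4, Lowland 9 (sum 37, leaving 3 seats).
Remainders in descending order: South 0.8629, Highland 0.8577, North 0.5531, Coastal 0.4164, Lowland 0.3098.
Largest remainders: South, Highland, North receive the extra seats.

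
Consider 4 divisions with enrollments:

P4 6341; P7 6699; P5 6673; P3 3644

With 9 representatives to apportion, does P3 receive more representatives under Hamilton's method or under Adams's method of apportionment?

Hamilton: P4 2, P7 3, P5 3, P3 1.
Adams: P4 2, P7 3, P5 2, P3 2.
P3 gets 1 under Hamilton and 2 under Adams.

Adams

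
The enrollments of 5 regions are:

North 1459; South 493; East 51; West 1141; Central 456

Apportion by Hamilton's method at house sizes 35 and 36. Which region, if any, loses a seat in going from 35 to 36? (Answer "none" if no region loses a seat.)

East

At 35 seats: North 14, South 5, East 1, West 11, Central 4.
At 36 seats: North 15, South 5, East 0, West 11, Central 5.
East drops from 1 to 0.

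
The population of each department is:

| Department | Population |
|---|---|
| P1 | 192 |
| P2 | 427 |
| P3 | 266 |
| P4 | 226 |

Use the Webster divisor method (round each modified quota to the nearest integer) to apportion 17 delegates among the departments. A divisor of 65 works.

P1 3, P2 7, P3 4, P4 3

With modified divisor 65: modified quotas P1 2.954, P2 6.569, P3 4.092, P4 3.477.
Rounding to the nearest integer: P1 3, P2 7, P3 4, P4 3 (total 17).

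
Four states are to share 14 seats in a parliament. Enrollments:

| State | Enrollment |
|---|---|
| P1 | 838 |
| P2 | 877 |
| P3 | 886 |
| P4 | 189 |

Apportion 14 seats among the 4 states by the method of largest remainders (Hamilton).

Total 2790; standard divisor 2790/14 ≈ 199.286.
Standard quotas: P1 4.205, P2 4.401, P3 4.446, P4 0.948.
Lower quotas: P1 4, P2 4, P3 4, P4 0 (sum 12, leaving 2 seats).
Remainders in descending order: P4 0.948, P3 0.446, P2 0.401, P1 0.205.
Largest remainders: P4, P3 receive the extra seats.

P1=4, P2=4, P3=5, P4=1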